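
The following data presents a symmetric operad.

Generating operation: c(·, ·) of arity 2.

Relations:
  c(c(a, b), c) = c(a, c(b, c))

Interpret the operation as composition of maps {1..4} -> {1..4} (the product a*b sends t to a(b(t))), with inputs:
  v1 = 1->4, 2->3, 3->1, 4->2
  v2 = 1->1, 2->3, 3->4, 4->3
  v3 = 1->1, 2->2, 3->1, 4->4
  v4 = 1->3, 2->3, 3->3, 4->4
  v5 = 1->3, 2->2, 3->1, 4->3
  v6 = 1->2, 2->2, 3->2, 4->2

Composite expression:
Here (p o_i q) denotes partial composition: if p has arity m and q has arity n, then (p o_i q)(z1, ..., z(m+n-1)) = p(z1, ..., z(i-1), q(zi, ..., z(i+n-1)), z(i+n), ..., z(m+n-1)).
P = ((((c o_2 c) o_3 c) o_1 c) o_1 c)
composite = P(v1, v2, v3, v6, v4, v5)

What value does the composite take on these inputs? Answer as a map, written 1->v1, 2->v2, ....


1->1, 2->1, 3->1, 4->1

c(v1, v2) = 1->4, 2->1, 3->2, 4->1
c(c(v1, v2), v3) = 1->4, 2->1, 3->4, 4->1
c(v4, v5) = 1->3, 2->3, 3->3, 4->3
c(v6, c(v4, v5)) = 1->2, 2->2, 3->2, 4->2
c(c(c(v1, v2), v3), c(v6, c(v4, v5))) = 1->1, 2->1, 3->1, 4->1


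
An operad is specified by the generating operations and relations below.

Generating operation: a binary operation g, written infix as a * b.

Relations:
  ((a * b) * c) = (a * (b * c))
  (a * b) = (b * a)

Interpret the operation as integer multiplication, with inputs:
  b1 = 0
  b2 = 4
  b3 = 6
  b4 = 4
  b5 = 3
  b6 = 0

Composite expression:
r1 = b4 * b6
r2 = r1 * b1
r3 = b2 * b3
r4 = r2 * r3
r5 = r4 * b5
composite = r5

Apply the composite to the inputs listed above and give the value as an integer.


0

(b4 * b6) = 0
((b4 * b6) * b1) = 0
(b2 * b3) = 24
(((b4 * b6) * b1) * (b2 * b3)) = 0
((((b4 * b6) * b1) * (b2 * b3)) * b5) = 0


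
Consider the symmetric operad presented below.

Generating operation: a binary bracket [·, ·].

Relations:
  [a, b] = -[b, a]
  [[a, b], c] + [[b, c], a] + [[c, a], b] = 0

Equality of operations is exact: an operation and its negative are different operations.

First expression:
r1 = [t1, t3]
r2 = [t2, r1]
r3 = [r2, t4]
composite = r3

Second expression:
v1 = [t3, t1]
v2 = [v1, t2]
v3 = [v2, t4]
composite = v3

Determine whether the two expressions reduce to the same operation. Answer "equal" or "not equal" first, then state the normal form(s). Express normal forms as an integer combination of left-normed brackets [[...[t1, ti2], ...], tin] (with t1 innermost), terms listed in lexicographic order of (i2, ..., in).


equal — both sides give -[[[t1, t3], t2], t4]

Reducing the first expression gives -[[[t1, t3], t2], t4]
Reducing the second expression gives -[[[t1, t3], t2], t4]
Identical normal forms: equal.


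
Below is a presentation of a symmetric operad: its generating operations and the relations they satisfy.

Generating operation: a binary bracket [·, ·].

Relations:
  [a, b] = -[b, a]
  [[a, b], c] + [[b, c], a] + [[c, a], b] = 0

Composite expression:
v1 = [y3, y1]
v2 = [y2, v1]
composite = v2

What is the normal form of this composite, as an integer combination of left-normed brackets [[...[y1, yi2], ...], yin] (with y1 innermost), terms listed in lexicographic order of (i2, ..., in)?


[[y1, y3], y2]

A multilinear Lie element is pinned by y1-initial words (y1 innermost).
Composite bracket: [y2, [y3, y1]]
The bracket unfolds into 4 signed words via [a, b] = ab - ba (2^2 = 4).
Collect the words opening with y1:
  sign of y1y3y2 is +1, so it contributes +[[y1, y3], y2]


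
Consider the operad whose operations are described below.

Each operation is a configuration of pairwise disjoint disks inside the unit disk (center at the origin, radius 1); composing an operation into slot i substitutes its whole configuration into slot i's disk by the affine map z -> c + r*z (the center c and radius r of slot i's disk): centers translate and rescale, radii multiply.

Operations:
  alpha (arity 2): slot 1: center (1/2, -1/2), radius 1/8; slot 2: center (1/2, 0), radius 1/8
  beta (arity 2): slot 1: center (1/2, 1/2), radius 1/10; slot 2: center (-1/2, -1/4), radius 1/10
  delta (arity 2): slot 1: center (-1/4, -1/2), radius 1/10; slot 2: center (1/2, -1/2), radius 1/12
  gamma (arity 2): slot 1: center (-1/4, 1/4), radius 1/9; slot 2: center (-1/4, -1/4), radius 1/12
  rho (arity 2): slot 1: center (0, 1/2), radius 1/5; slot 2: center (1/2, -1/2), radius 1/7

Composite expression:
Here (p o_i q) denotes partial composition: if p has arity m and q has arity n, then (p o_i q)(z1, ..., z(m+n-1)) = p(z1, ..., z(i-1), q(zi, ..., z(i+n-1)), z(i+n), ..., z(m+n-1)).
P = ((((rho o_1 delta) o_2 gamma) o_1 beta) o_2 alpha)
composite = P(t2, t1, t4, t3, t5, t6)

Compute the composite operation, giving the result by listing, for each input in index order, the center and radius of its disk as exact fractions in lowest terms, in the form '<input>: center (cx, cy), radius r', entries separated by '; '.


t1: center (-59/1000, 197/500), radius 1/4000; t2: center (-1/25, 41/100), radius 1/500; t3: center (23/240, 97/240), radius 1/540; t4: center (-59/1000, 79/200), radius 1/4000; t5: center (23/240, 19/48), radius 1/720; t6: center (1/2, -1/2), radius 1/7


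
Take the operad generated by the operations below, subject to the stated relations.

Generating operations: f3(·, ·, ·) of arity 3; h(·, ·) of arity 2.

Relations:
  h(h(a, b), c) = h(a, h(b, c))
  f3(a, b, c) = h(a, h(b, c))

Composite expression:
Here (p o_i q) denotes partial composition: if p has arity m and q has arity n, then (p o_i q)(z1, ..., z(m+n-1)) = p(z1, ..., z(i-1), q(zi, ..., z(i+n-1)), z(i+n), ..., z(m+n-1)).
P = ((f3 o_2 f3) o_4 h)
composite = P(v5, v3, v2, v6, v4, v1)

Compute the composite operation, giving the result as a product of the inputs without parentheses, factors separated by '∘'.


Every regrouping of f3 is equal, so read the v-inputs in written order.
h(v6, v4) flattens to v6 ∘ v4
f3(v3, v2, h(v6, v4)) flattens to v3 ∘ v2 ∘ v6 ∘ v4
f3(v5, f3(v3, v2, h(v6, v4)), v1) flattens to v5 ∘ v3 ∘ v2 ∘ v6 ∘ v4 ∘ v1

v5 ∘ v3 ∘ v2 ∘ v6 ∘ v4 ∘ v1


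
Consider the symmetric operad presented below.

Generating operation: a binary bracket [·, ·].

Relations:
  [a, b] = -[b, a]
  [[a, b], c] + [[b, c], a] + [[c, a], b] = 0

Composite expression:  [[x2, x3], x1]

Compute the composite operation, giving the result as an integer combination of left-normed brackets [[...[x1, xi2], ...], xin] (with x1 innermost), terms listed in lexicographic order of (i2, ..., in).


Left-normed coefficients sit on the x1-initial expansion words.
Composite bracket: [[x2, x3], x1]
Full expansion: 4 signed words from ab - ba (2^2 = 4).
The x1-initial words carry the normal form:
  sign of x1x2x3 is -1, so it contributes -[[x1, x2], x3]
  sign of x1x3x2 is +1, so it contributes +[[x1, x3], x2]

-[[x1, x2], x3] + [[x1, x3], x2]


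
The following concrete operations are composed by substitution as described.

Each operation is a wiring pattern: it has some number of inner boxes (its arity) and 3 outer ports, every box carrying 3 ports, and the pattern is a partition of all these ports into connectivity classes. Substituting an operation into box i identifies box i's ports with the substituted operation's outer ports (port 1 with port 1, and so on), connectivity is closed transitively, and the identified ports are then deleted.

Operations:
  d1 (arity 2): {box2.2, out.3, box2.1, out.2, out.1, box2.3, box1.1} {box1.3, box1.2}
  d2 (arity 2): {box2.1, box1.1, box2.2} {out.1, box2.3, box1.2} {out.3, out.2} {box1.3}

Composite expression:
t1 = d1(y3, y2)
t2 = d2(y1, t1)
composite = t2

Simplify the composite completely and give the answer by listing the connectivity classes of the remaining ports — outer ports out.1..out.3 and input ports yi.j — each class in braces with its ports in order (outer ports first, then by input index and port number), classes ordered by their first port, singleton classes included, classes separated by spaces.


{out.1, y1.1, y1.2, y2.1, y2.2, y2.3, y3.1} {out.2, out.3} {y1.3} {y3.2, y3.3}

Substituting into d2 glues patterns; closure does the rest.
composing d1 on (y3, y2), with out.j its own outer ports: {out.1, out.2, out.3, y2.1, y2.2, y2.3, y3.1} {y3.2, y3.3}
composing d2 on (y1, y3, y2), with out.j its own outer ports: {out.1, y1.1, y1.2, y2.1, y2.2, y2.3, y3.1} {out.2, out.3} {y1.3} {y3.2, y3.3}


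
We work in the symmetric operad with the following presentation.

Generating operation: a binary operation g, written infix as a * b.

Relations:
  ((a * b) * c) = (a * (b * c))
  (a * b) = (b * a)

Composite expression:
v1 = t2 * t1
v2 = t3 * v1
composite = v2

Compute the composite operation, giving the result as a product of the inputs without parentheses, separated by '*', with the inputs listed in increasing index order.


Reordering under g is free, so list the t-inputs canonically.
(t2 * t1) collapses to t2 * t1
(t3 * (t2 * t1)) collapses to t3 * t2 * t1
the factors in increasing index order: t1 * t2 * t3

t1 * t2 * t3


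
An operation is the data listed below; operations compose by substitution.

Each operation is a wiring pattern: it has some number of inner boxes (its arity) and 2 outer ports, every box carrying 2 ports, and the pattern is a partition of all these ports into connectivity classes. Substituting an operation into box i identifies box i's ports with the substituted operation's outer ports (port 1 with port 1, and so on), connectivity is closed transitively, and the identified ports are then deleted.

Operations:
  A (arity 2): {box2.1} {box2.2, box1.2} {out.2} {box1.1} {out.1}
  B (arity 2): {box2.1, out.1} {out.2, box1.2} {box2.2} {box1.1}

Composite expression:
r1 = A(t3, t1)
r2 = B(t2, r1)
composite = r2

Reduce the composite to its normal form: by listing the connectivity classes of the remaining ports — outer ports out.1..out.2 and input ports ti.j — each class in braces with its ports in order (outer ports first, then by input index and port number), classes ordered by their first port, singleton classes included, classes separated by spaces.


Two ports join when wires chain via B-identified ports.
the subtree at A composes to {out.1} {out.2} {t1.1} {t1.2, t3.2} {t3.1} on (t3, t1); out.j = own outer ports
the subtree at B composes to {out.1} {out.2, t2.2} {t1.1} {t1.2, t3.2} {t2.1} {t3.1} on (t2, t3, t1); out.j = own outer ports

{out.1} {out.2, t2.2} {t1.1} {t1.2, t3.2} {t2.1} {t3.1}


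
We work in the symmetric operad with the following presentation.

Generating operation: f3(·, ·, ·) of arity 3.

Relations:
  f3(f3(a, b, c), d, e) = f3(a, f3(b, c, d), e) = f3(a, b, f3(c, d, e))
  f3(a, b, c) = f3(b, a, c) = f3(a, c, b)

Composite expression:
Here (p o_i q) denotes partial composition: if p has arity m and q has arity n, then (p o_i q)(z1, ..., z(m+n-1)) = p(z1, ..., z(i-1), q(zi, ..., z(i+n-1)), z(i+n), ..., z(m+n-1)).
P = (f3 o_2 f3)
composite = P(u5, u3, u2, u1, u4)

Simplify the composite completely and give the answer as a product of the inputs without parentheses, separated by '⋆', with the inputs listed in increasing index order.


Reordering under f3 is free, so list the u-inputs canonically.
f3(u3, u2, u1) collapses to u3 ⋆ u2 ⋆ u1
f3(u5, f3(u3, u2, u1), u4) collapses to u5 ⋆ u3 ⋆ u2 ⋆ u1 ⋆ u4
reordering the factors by index: u1 ⋆ u2 ⋆ u3 ⋆ u4 ⋆ u5

u1 ⋆ u2 ⋆ u3 ⋆ u4 ⋆ u5


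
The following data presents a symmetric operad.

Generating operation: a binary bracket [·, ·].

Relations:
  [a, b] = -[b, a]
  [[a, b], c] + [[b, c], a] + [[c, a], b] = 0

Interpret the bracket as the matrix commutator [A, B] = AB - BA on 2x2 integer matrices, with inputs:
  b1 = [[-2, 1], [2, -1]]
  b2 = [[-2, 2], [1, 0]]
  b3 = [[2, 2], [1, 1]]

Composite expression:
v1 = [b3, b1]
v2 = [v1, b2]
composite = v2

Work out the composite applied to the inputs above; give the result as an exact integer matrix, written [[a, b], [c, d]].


[b3, b1] = [[3, 3], [-3, -3]]
[[b3, b1], b2] = [[9, 18], [0, -9]]

[[9, 18], [0, -9]]


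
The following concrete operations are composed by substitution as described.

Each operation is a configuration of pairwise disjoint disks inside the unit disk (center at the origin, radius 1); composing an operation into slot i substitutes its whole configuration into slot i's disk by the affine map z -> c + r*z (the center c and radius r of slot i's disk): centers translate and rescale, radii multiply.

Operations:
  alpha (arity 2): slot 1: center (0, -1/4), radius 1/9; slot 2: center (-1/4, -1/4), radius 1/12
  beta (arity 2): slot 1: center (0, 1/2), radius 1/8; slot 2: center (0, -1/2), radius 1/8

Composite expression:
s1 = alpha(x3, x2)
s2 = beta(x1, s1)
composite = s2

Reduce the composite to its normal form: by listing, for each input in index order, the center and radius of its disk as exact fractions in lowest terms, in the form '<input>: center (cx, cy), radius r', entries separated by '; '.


x1: center (0, 1/2), radius 1/8; x2: center (-1/32, -17/32), radius 1/96; x3: center (0, -17/32), radius 1/72

Follow each x-input down from beta: c' goes to c + r*c', radius to r*r'.
tracing x1 down its 1-map path: center (0, 1/2), radius 1/8
tracing x3 down its 2-map path: center (0, -17/32), radius 1/72
tracing x2 down its 2-map path: center (-1/32, -17/32), radius 1/96


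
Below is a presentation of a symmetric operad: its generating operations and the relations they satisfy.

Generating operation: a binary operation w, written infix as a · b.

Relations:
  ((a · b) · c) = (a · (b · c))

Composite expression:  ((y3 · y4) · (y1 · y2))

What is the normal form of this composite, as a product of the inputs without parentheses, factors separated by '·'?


y3 · y4 · y1 · y2

Under associativity of w, the answer is the y's in reading order.
(y3 · y4) collapses to y3 · y4
(y1 · y2) collapses to y1 · y2
((y3 · y4) · (y1 · y2)) collapses to y3 · y4 · y1 · y2


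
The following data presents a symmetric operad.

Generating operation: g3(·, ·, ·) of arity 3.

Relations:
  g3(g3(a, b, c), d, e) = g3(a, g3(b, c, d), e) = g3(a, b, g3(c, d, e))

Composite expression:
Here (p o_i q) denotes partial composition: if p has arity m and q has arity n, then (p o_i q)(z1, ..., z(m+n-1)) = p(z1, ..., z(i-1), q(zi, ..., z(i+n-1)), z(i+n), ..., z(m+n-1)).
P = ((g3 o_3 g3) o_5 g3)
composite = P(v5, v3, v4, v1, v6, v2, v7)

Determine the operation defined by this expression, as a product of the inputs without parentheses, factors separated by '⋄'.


Associativity of g3 dissolves the nesting; only the v-input order survives.
g3(v6, v2, v7) flattens to v6 ⋄ v2 ⋄ v7
g3(v4, v1, g3(v6, v2, v7)) flattens to v4 ⋄ v1 ⋄ v6 ⋄ v2 ⋄ v7
g3(v5, v3, g3(v4, v1, g3(v6, v2, v7))) flattens to v5 ⋄ v3 ⋄ v4 ⋄ v1 ⋄ v6 ⋄ v2 ⋄ v7

v5 ⋄ v3 ⋄ v4 ⋄ v1 ⋄ v6 ⋄ v2 ⋄ v7


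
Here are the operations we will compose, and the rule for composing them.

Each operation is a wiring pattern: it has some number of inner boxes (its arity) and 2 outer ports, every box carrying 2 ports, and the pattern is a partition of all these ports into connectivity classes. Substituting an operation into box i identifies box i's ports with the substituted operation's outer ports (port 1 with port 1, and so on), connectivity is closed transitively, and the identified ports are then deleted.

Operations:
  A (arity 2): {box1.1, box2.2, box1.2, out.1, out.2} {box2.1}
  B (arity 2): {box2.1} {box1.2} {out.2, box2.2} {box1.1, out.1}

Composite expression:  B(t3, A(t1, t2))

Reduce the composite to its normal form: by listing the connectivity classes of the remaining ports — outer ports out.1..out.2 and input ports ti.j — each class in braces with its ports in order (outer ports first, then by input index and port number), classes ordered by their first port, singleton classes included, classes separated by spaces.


{out.1, t3.1} {out.2, t1.1, t1.2, t2.2} {t2.1} {t3.2}


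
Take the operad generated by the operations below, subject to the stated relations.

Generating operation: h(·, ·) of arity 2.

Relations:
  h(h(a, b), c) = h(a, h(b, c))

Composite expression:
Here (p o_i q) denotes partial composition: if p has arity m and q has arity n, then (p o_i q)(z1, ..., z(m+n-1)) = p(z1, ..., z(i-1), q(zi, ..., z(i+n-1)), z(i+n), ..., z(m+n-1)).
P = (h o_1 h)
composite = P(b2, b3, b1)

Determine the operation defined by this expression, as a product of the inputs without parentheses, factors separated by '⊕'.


b2 ⊕ b3 ⊕ b1

All parenthesizations of h agree; list the b-inputs left to right.
h(b2, b3) spells out as b2 ⊕ b3
h(h(b2, b3), b1) spells out as b2 ⊕ b3 ⊕ b1


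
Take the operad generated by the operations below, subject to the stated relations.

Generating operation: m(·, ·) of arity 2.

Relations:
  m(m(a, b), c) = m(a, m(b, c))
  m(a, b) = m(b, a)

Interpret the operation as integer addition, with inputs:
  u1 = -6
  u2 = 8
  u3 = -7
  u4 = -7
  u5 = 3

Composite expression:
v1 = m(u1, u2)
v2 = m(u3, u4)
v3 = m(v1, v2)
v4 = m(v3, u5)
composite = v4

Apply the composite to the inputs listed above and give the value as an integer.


m(u1, u2) = 2
m(u3, u4) = -14
m(m(u1, u2), m(u3, u4)) = -12
m(m(m(u1, u2), m(u3, u4)), u5) = -9

-9


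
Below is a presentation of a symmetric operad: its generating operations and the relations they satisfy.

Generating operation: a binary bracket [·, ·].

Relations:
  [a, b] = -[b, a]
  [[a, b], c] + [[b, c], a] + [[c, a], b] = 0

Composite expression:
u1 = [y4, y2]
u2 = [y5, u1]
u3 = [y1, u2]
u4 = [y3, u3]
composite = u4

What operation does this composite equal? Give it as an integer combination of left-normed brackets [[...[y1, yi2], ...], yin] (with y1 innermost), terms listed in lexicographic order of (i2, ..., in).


Antisymmetry and Jacobi reduce to y1-anchored left-normed brackets.
Composite bracket: [y3, [y1, [y5, [y4, y2]]]]
Each bracket splits as ab - ba, giving 16 signed words (2^4 = 16).
Only words starting with y1 matter:
  y1y2y4y5y3 (sign -1) contributes -[[[[y1, y2], y4], y5], y3]
  y1y4y2y5y3 (sign +1) contributes +[[[[y1, y4], y2], y5], y3]
  y1y5y2y4y3 (sign +1) contributes +[[[[y1, y5], y2], y4], y3]
  y1y5y4y2y3 (sign -1) contributes -[[[[y1, y5], y4], y2], y3]

-[[[[y1, y2], y4], y5], y3] + [[[[y1, y4], y2], y5], y3] + [[[[y1, y5], y2], y4], y3] - [[[[y1, y5], y4], y2], y3]


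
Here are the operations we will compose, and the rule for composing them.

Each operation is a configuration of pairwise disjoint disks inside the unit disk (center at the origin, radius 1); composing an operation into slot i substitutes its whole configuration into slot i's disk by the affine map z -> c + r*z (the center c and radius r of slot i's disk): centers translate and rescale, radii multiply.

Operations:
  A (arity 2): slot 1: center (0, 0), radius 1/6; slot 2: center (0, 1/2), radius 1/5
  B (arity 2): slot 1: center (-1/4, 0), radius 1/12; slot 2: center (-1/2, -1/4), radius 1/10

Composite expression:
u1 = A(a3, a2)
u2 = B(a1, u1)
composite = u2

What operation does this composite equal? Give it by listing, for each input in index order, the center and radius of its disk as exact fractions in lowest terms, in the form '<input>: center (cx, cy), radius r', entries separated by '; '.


a1: center (-1/4, 0), radius 1/12; a2: center (-1/2, -1/5), radius 1/50; a3: center (-1/2, -1/4), radius 1/60

Nesting under B composes maps z -> c + r*z down each a-path.
input a1: applying the 1 nested substitution gives center (-1/4, 0), radius 1/12
input a3: applying the 2 nested substitutions gives center (-1/2, -1/4), radius 1/60
input a2: applying the 2 nested substitutions gives center (-1/2, -1/5), radius 1/50


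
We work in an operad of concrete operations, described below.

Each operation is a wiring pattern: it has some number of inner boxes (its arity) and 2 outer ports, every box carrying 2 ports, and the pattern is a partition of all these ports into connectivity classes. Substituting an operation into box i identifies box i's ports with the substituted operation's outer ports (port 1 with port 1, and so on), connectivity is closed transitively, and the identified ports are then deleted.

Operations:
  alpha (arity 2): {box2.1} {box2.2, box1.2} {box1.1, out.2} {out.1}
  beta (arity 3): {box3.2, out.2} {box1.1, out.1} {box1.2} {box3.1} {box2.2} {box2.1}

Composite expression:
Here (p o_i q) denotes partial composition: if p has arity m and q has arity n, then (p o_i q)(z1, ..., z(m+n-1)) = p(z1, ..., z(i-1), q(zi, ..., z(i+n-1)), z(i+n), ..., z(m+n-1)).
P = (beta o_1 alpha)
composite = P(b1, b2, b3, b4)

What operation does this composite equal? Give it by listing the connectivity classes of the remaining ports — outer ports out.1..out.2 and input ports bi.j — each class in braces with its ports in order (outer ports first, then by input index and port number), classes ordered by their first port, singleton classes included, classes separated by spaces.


After gluing at beta, chains via deleted ports link the b-ports.
the subtree at alpha composes to {out.1} {out.2, b1.1} {b1.2, b2.2} {b2.1} on (b1, b2); out.j = own outer ports
the subtree at beta composes to {out.1} {out.2, b4.2} {b1.1} {b1.2, b2.2} {b2.1} {b3.1} {b3.2} {b4.1} on (b1, b2, b3, b4); out.j = own outer ports

{out.1} {out.2, b4.2} {b1.1} {b1.2, b2.2} {b2.1} {b3.1} {b3.2} {b4.1}


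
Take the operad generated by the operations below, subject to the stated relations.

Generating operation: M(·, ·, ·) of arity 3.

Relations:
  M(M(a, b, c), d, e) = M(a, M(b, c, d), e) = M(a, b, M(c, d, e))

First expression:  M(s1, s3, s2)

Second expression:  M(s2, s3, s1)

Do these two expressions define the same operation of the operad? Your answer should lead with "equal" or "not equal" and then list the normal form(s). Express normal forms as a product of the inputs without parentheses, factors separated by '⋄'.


Normal form of the first expression: s1 ⋄ s3 ⋄ s2
Normal form of the second expression: s2 ⋄ s3 ⋄ s1
The forms do not match — not equal.

not equal — first s1 ⋄ s3 ⋄ s2, second s2 ⋄ s3 ⋄ s1


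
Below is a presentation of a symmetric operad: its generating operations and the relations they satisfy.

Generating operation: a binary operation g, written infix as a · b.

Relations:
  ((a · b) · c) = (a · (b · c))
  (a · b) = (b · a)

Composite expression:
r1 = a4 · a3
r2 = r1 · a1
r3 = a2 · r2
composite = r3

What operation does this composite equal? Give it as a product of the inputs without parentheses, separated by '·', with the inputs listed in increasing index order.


a1 · a2 · a3 · a4

Reordering under g is free, so list the a-inputs canonically.
(a4 · a3) reduces to a4 · a3
((a4 · a3) · a1) reduces to a4 · a3 · a1
(a2 · ((a4 · a3) · a1)) reduces to a2 · a4 · a3 · a1
rearranged into index order: a1 · a2 · a3 · a4


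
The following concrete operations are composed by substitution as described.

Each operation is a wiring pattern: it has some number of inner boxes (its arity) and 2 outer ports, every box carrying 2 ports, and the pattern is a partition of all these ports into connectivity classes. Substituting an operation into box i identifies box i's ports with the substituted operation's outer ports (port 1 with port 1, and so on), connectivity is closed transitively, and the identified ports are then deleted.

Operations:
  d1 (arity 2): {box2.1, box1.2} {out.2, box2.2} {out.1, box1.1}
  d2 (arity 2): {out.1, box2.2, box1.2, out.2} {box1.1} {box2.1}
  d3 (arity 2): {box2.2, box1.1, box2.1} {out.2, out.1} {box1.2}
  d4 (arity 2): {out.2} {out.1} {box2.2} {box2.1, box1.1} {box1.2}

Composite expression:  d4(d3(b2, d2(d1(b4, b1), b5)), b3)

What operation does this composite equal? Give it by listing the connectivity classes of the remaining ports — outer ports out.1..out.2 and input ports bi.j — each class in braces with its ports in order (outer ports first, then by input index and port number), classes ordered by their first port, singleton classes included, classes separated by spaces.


{out.1} {out.2} {b1.1, b4.2} {b1.2, b2.1, b5.2} {b2.2} {b3.1} {b3.2} {b4.1} {b5.1}


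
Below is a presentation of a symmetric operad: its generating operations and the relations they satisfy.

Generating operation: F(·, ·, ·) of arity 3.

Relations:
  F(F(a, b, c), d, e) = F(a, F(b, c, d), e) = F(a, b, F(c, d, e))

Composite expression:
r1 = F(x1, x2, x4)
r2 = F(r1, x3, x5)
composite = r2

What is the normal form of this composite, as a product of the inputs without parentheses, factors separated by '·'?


Under associativity of F, the answer is the x's in reading order.
F(x1, x2, x4) flattens to x1 · x2 · x4
F(F(x1, x2, x4), x3, x5) flattens to x1 · x2 · x4 · x3 · x5

x1 · x2 · x4 · x3 · x5


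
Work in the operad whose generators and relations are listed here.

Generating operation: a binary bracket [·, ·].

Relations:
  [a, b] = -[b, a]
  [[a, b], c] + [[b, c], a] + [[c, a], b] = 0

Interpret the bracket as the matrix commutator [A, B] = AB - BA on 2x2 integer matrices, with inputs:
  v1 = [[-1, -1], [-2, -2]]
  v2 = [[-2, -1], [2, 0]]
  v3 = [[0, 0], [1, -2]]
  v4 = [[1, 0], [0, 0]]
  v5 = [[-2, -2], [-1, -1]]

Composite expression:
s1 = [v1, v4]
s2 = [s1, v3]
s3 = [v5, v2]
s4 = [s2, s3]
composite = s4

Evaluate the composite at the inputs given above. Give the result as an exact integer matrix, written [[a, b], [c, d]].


[v1, v4] = [[0, 1], [-2, 0]]
[[v1, v4], v3] = [[1, -2], [-4, -1]]
[v5, v2] = [[-5, -3], [4, 5]]
[[[v1, v4], v3], [v5, v2]] = [[-20, -26], [32, 20]]

[[-20, -26], [32, 20]]


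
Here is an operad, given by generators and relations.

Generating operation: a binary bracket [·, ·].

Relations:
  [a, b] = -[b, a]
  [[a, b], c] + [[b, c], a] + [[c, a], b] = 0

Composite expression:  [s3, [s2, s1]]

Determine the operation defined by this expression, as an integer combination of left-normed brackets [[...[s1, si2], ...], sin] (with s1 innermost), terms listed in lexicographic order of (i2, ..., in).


In the tensor algebra, words opening s1 carry the s1-anchored form.
Composite bracket: [s3, [s2, s1]]
Expanding via [a, b] = ab - ba: 4 signed words (2^2 = 4).
The s1-initial words carry the normal form:
  the word s1s2s3 carries sign +1 and contributes +[[s1, s2], s3]

[[s1, s2], s3]


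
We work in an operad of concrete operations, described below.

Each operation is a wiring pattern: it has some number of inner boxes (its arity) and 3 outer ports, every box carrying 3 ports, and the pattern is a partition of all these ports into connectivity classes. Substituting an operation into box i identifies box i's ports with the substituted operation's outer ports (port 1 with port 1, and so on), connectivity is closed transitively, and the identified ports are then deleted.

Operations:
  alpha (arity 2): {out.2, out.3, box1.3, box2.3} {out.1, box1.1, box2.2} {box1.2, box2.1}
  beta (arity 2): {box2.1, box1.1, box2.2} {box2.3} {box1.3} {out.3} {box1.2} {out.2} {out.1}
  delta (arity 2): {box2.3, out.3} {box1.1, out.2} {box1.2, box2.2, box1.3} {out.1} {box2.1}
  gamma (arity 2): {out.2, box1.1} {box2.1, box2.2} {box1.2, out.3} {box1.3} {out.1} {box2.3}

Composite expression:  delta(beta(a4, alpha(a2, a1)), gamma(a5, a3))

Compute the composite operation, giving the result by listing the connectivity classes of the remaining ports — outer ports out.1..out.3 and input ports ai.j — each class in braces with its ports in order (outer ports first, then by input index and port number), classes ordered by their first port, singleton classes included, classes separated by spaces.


{out.1} {out.2} {out.3, a5.2} {a1.1, a2.2} {a1.2, a1.3, a2.1, a2.3, a4.1} {a3.1, a3.2} {a3.3} {a4.2} {a4.3} {a5.1} {a5.3}

Connectivity passes through glued delta-boundaries; trace each wire chain.
alpha over (a2, a1) gives {out.1, a1.2, a2.1} {out.2, out.3, a1.3, a2.3} {a1.1, a2.2}, out.j being that stage's outer ports
beta over (a4, a2, a1) gives {out.1} {out.2} {out.3} {a1.1, a2.2} {a1.2, a1.3, a2.1, a2.3, a4.1} {a4.2} {a4.3}, out.j being that stage's outer ports
gamma over (a5, a3) gives {out.1} {out.2, a5.1} {out.3, a5.2} {a3.1, a3.2} {a3.3} {a5.3}, out.j being that stage's outer ports
delta over (a4, a2, a1, a5, a3) gives {out.1} {out.2} {out.3, a5.2} {a1.1, a2.2} {a1.2, a1.3, a2.1, a2.3, a4.1} {a3.1, a3.2} {a3.3} {a4.2} {a4.3} {a5.1} {a5.3}, out.j being that stage's outer ports


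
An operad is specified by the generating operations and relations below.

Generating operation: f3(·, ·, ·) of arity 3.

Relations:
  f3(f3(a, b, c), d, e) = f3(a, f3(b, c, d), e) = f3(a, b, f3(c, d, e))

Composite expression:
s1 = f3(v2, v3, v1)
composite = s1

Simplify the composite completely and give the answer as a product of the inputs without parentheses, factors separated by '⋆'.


v2 ⋆ v3 ⋆ v1


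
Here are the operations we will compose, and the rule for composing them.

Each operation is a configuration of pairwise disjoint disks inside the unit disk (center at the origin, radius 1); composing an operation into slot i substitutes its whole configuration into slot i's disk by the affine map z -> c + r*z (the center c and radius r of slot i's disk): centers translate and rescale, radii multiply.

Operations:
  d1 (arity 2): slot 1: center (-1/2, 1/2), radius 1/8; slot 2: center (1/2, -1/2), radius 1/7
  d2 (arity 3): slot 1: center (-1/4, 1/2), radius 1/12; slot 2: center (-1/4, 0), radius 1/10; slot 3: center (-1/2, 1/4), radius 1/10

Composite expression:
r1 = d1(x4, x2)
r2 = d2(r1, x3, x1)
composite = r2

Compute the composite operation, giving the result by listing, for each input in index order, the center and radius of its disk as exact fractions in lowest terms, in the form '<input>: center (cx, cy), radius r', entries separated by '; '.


x1: center (-1/2, 1/4), radius 1/10; x2: center (-5/24, 11/24), radius 1/84; x3: center (-1/4, 0), radius 1/10; x4: center (-7/24, 13/24), radius 1/96

Below d2, radii multiply path by path; the x-disk centers shift.
tracing x4 down its 2-map path: center (-7/24, 13/24), radius 1/96
tracing x2 down its 2-map path: center (-5/24, 11/24), radius 1/84
tracing x3 down its 1-map path: center (-1/4, 0), radius 1/10
tracing x1 down its 1-map path: center (-1/2, 1/4), radius 1/10


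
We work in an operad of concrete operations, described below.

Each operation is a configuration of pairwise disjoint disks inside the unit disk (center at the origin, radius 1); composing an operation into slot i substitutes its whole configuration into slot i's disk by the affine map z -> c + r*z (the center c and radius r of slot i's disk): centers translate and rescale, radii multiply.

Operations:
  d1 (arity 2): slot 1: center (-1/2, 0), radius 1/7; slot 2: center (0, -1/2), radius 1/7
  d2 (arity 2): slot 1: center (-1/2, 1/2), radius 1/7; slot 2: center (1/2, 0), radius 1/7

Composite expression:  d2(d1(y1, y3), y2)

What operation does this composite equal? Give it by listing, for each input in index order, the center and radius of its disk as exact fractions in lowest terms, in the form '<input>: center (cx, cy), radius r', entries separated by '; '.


Below d2, radii multiply path by path; the y-disk centers shift.
input y1: applying the 2 nested substitutions gives center (-4/7, 1/2), radius 1/49
input y3: applying the 2 nested substitutions gives center (-1/2, 3/7), radius 1/49
input y2: applying the 1 nested substitution gives center (1/2, 0), radius 1/7

y1: center (-4/7, 1/2), radius 1/49; y2: center (1/2, 0), radius 1/7; y3: center (-1/2, 3/7), radius 1/49


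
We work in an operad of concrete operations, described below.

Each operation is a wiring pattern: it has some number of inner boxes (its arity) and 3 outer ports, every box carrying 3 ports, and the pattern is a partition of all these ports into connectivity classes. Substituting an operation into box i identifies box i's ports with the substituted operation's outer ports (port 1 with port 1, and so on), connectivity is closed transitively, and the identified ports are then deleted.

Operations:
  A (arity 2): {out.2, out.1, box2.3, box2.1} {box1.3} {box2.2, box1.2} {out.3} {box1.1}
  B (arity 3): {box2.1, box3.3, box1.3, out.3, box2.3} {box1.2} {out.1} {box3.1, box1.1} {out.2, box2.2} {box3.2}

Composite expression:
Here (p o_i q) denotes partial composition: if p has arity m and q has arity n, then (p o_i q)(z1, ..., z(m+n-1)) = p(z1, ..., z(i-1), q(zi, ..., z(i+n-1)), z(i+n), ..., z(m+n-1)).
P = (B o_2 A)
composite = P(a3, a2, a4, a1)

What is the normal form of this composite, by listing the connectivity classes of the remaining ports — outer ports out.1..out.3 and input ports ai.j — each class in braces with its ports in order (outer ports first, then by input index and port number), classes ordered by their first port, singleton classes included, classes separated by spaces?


{out.1} {out.2, out.3, a1.3, a3.3, a4.1, a4.3} {a1.1, a3.1} {a1.2} {a2.1} {a2.2, a4.2} {a2.3} {a3.2}

After gluing at B, chains via deleted ports link the a-ports.
composing A on (a2, a4), with out.j its own outer ports: {out.1, out.2, a4.1, a4.3} {out.3} {a2.1} {a2.2, a4.2} {a2.3}
composing B on (a3, a2, a4, a1), with out.j its own outer ports: {out.1} {out.2, out.3, a1.3, a3.3, a4.1, a4.3} {a1.1, a3.1} {a1.2} {a2.1} {a2.2, a4.2} {a2.3} {a3.2}


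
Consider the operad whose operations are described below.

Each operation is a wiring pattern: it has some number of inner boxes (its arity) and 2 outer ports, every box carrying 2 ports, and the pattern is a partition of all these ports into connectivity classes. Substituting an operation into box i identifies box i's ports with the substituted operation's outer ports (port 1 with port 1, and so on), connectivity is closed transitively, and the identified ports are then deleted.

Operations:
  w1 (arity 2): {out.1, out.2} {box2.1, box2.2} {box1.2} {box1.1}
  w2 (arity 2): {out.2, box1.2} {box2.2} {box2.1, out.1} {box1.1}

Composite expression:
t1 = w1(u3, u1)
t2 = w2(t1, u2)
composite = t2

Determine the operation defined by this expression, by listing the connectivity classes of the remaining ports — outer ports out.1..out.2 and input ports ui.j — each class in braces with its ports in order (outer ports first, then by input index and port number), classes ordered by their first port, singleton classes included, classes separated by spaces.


{out.1, u2.1} {out.2} {u1.1, u1.2} {u2.2} {u3.1} {u3.2}


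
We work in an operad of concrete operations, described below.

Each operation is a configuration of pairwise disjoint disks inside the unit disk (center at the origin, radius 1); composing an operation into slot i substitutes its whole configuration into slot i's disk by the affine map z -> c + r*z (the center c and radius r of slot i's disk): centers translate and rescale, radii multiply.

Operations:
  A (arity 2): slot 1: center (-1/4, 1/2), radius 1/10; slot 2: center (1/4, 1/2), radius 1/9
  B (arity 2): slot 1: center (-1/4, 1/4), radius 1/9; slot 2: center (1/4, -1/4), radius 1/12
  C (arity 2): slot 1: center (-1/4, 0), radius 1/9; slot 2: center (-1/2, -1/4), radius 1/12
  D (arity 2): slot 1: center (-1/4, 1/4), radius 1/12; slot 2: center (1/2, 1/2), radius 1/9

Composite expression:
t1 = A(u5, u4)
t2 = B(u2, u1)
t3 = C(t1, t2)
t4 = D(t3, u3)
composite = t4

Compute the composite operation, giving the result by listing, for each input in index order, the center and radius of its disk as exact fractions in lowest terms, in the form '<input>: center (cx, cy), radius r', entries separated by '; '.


u1: center (-167/576, 131/576), radius 1/1728; u2: center (-169/576, 133/576), radius 1/1296; u3: center (1/2, 1/2), radius 1/9; u4: center (-29/108, 55/216), radius 1/972; u5: center (-59/216, 55/216), radius 1/1080

Below D, radii multiply path by path; the u-disk centers shift.
input u5: applying the 3 nested substitutions gives center (-59/216, 55/216), radius 1/1080
input u4: applying the 3 nested substitutions gives center (-29/108, 55/216), radius 1/972
input u2: applying the 3 nested substitutions gives center (-169/576, 133/576), radius 1/1296
input u1: applying the 3 nested substitutions gives center (-167/576, 131/576), radius 1/1728
input u3: applying the 1 nested substitution gives center (1/2, 1/2), radius 1/9


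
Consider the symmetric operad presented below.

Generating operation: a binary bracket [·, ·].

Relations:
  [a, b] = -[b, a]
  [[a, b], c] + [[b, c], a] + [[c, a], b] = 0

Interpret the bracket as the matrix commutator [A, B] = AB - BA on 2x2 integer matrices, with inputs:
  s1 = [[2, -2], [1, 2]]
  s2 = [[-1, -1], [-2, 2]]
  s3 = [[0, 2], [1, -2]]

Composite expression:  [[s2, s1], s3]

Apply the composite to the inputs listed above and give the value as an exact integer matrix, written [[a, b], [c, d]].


[[0, -32], [16, 0]]

[s2, s1] = [[-5, 6], [3, 5]]
[[s2, s1], s3] = [[0, -32], [16, 0]]


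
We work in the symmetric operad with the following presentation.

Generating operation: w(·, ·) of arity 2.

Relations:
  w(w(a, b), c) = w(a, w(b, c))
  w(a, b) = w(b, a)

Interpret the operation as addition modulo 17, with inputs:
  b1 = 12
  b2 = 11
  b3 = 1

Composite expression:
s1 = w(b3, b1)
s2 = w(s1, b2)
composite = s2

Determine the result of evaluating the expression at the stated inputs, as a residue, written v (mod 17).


7 (mod 17)

w(b3, b1) = 13
w(w(b3, b1), b2) = 7


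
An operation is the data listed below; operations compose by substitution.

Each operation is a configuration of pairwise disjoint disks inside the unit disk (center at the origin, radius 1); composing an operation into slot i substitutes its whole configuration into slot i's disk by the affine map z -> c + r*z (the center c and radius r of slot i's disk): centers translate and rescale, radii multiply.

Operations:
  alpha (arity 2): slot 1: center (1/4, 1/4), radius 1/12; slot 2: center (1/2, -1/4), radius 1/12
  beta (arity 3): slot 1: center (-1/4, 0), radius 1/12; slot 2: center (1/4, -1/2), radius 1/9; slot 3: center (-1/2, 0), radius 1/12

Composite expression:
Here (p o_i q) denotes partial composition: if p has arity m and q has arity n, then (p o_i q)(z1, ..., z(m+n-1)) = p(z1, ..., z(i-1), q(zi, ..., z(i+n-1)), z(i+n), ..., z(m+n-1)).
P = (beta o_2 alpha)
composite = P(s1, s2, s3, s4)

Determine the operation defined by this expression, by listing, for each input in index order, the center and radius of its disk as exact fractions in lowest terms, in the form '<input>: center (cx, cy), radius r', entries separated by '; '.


s1: center (-1/4, 0), radius 1/12; s2: center (5/18, -17/36), radius 1/108; s3: center (11/36, -19/36), radius 1/108; s4: center (-1/2, 0), radius 1/12

Follow each s-input down from beta: c' goes to c + r*c', radius to r*r'.
s1: after 1 affine step, its disk has center (-1/4, 0), radius 1/12
s2: after 2 affine steps, its disk has center (5/18, -17/36), radius 1/108
s3: after 2 affine steps, its disk has center (11/36, -19/36), radius 1/108
s4: after 1 affine step, its disk has center (-1/2, 0), radius 1/12


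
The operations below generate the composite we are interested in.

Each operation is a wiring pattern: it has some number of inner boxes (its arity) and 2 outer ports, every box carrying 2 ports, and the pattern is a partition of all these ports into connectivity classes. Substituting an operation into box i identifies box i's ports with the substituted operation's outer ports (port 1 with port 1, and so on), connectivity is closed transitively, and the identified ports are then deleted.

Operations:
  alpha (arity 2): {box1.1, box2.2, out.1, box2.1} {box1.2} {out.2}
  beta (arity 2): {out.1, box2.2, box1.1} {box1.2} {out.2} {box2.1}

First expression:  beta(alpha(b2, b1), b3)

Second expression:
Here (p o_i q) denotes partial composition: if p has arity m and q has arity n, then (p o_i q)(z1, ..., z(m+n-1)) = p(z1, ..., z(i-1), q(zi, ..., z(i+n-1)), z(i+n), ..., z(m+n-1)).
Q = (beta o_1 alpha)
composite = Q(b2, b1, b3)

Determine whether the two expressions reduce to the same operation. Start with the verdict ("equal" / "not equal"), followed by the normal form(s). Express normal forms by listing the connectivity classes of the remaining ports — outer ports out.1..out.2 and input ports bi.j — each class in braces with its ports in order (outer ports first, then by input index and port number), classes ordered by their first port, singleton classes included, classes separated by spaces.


equal: each reduces to {out.1, b1.1, b1.2, b2.1, b3.2} {out.2} {b2.2} {b3.1}

Reducing the first expression gives {out.1, b1.1, b1.2, b2.1, b3.2} {out.2} {b2.2} {b3.1}
Reducing the second expression gives {out.1, b1.1, b1.2, b2.1, b3.2} {out.2} {b2.2} {b3.1}
The normal forms match — equal.
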